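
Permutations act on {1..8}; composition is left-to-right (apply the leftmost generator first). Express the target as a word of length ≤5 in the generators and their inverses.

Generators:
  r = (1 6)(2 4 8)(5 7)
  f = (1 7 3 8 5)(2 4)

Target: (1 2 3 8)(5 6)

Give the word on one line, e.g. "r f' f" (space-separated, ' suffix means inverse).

f r f' r' r'

  after f: (1 7 3 8 5)(2 4)
  after r: (1 5 6)(2 8 7 3)
  after f': (1 8)(2 3 4)(5 6)
  after r': (1 4 8 6 7 5)(2 3)
  after r': (1 2 3 8)(5 6)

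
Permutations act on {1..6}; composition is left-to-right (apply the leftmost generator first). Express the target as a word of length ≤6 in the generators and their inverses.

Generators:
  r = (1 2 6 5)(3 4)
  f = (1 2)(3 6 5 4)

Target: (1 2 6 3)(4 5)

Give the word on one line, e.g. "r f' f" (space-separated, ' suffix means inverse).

r f' f' r' f

  after r: (1 2 6 5)(3 4)
  after f': (2 3 5)
  after f': (1 2 4 5)(3 6)
  after r': (2 3)(4 6)
  after f: (1 2 6 3)(4 5)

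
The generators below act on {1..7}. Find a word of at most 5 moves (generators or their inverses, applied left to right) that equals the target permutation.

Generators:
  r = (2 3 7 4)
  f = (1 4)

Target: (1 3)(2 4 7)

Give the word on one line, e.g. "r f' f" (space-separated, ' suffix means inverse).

  after r: (2 3 7 4)
  after f': (1 4 2 3 7)
  after r: (1 2 7)(3 4)
  after f: (1 2 7 4 3)
  after r: (1 3)(2 4 7)

r f' r f r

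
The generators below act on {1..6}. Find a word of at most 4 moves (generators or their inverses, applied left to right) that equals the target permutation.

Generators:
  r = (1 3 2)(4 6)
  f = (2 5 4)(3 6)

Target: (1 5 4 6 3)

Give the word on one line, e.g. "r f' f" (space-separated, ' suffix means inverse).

f' r' f r

  after f': (2 4 5)(3 6)
  after r': (1 2 6)(3 4 5)
  after f: (1 5 6)(2 3)
  after r: (1 5 4 6 3)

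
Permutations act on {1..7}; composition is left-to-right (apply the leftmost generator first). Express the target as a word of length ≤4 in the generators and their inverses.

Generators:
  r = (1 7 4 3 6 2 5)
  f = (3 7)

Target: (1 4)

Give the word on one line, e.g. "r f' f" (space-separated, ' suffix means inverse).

r f r'

  after r: (1 7 4 3 6 2 5)
  after f: (1 3 6 2 5)(4 7)
  after r': (1 4)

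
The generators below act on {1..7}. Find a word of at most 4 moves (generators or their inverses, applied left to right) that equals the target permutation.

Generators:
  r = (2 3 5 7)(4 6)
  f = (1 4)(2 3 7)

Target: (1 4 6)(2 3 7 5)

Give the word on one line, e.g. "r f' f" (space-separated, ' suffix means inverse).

r' f'

  after r': (2 7 5 3)(4 6)
  after f': (1 4 6)(2 3 7 5)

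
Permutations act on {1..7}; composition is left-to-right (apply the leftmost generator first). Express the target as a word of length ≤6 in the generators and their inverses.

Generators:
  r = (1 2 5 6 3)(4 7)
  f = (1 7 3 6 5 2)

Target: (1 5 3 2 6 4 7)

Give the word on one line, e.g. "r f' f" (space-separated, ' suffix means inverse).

  after r: (1 2 5 6 3)(4 7)
  after r: (1 5 3 2 6)
  after f: (1 2 5 6 7 3)
  after r: (1 5 3 2 6 4 7)

r r f r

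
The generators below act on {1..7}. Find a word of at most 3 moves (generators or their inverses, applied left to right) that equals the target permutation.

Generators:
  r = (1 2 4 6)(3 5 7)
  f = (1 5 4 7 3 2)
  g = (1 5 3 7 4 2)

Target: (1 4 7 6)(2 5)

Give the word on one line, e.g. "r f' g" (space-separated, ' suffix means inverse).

f' r

  after f': (1 2 3 7 4 5)
  after r: (1 4 7 6)(2 5)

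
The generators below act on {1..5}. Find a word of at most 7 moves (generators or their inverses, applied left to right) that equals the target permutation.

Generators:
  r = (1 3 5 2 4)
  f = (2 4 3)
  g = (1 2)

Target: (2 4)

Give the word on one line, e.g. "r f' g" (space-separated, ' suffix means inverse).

  after g': (1 2)
  after f': (1 3 4 2)
  after g: (1 3 4)
  after f: (1 2 4)
  after g: (2 4)

g' f' g f g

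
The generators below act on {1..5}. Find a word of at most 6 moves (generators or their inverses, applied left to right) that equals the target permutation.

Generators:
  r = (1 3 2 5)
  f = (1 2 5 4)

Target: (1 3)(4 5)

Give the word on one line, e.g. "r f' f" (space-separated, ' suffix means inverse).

  after r': (1 5 2 3)
  after f': (1 2 3 4 5)
  after f': (2 3 5 4)
  after r: (1 3)(4 5)

r' f' f' r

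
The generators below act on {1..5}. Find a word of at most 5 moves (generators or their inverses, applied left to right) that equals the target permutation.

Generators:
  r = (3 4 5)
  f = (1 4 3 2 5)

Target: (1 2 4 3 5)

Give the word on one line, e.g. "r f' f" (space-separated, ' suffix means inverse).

r f' f'

  after r: (3 4 5)
  after f': (1 5 4 2 3)
  after f': (1 2 4 3 5)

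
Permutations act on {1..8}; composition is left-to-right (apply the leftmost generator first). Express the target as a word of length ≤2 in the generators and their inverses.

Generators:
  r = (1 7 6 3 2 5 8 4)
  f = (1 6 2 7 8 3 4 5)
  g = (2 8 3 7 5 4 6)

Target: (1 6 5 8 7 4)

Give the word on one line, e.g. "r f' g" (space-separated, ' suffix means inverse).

g' f

  after g': (2 6 4 5 7 3 8)
  after f: (1 6 5 8 7 4)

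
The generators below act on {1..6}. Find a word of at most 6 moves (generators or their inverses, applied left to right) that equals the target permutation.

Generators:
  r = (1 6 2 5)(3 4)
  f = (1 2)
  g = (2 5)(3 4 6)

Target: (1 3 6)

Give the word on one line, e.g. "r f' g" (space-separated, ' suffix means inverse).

r g' f' g' f

  after r: (1 6 2 5)(3 4)
  after g': (1 4 6 5)
  after f': (1 4 6 5 2)
  after g': (1 3 6 2)
  after f: (1 3 6)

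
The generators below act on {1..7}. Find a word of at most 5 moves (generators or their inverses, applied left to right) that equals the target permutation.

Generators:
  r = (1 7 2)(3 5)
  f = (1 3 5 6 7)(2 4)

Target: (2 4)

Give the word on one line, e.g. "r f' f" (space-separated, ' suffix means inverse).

f f f f f

  after f: (1 3 5 6 7)(2 4)
  after f: (1 5 7 3 6)
  after f: (1 6 3 7 5)(2 4)
  after f: (1 7 6 5 3)
  after f: (2 4)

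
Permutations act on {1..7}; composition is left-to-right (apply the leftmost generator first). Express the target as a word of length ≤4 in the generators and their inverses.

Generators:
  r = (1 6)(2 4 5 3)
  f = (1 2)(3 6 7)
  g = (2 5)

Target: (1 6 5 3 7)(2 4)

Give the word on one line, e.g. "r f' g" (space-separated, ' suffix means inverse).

g' f f r'

  after g': (2 5)
  after f: (1 2 5)(3 6 7)
  after f: (2 5)(3 7 6)
  after r': (1 6 5 3 7)(2 4)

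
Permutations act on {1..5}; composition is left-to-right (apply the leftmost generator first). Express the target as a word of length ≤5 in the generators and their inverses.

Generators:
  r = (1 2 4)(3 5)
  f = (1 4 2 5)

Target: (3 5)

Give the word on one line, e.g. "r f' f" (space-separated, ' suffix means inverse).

  after r: (1 2 4)(3 5)
  after r: (1 4 2)
  after r: (3 5)

r r r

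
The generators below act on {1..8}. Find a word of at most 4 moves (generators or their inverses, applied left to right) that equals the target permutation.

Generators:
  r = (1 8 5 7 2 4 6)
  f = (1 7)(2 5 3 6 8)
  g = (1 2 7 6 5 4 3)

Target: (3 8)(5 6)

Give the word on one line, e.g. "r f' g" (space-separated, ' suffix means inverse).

  after r': (1 6 4 2 7 5 8)
  after f: (1 8 7 3 6 4 5 2)
  after f: (1 2 7 6 4 3 8)
  after g': (3 8)(5 6)

r' f f g'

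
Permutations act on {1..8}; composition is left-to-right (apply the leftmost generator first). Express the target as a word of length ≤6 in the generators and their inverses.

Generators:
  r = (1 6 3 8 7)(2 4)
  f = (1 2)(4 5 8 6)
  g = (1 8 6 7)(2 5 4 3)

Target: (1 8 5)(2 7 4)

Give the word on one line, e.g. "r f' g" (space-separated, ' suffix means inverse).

  after r': (1 7 8 3 6)(2 4)
  after r': (1 8 6 7 3)
  after f: (1 6 7 3 2)(4 5 8)
  after g': (1 8 5)(2 7 4)

r' r' f g'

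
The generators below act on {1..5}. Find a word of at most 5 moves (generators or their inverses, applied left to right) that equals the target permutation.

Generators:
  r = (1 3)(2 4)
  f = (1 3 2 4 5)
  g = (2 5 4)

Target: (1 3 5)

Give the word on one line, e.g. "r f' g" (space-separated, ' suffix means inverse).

  after f: (1 3 2 4 5)
  after r: (3 4 5)
  after g': (2 4)(3 5)
  after r': (1 3 5)

f r g' r'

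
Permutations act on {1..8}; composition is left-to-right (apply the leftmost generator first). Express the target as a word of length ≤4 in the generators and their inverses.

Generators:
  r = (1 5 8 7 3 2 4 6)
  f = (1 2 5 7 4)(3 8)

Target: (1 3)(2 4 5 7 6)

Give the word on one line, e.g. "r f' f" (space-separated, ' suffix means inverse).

  after f': (1 4 7 5 2)(3 8)
  after r': (1 2 6 4 8 7)(3 5)
  after r': (1 3)(2 4 5 7 6)

f' r' r'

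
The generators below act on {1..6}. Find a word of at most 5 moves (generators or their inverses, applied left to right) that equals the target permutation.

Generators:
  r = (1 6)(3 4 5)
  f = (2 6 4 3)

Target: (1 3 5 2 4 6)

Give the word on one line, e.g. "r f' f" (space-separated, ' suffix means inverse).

  after r': (1 6)(3 5 4)
  after f: (1 4 2 6)(3 5)
  after f: (1 3 5 2 4 6)

r' f f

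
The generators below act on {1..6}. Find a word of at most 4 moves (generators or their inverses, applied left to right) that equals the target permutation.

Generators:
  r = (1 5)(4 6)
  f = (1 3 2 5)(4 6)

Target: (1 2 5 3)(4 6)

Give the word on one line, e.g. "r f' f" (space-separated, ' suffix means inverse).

f' f' r'

  after f': (1 5 2 3)(4 6)
  after f': (1 2)(3 5)
  after r': (1 2 5 3)(4 6)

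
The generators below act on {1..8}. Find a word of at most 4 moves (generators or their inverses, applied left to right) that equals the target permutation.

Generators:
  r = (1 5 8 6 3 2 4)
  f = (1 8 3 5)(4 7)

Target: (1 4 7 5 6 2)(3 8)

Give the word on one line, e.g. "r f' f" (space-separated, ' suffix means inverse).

  after r': (1 4 2 3 6 8 5)
  after f: (1 7 4 2 5 8)(3 6)
  after r: (1 7)(2 8 5 6)
  after f': (1 4 7 5 6 2)(3 8)

r' f r f'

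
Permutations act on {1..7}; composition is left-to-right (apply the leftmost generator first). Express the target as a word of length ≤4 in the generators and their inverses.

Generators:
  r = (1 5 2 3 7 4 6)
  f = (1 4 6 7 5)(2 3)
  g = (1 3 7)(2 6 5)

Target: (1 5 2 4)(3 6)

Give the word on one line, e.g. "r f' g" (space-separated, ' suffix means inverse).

  after g': (1 7 3)(2 5 6)
  after f: (1 5 7 2)(3 4 6)
  after r': (2 6)(3 7 5)
  after f': (1 5 2 4)(3 6)

g' f r' f'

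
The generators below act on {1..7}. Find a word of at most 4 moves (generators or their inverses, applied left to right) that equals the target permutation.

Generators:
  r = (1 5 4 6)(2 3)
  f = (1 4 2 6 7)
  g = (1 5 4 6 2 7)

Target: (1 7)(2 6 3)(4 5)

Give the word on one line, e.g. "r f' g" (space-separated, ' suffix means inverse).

  after f': (1 7 6 2 4)
  after r: (1 7)(2 6 3)(4 5)

f' r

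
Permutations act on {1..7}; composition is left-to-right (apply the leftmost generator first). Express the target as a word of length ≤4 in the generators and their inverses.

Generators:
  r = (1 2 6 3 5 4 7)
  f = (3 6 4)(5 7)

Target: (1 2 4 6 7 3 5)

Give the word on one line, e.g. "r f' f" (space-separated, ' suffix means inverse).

f' r f

  after f': (3 4 6)(5 7)
  after r: (1 2 6 5)(3 7 4)
  after f: (1 2 4 6 7 3 5)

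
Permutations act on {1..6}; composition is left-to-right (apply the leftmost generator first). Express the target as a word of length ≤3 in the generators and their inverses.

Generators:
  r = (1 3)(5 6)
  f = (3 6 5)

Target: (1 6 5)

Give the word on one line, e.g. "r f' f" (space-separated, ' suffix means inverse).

  after r: (1 3)(5 6)
  after f': (1 5 3)
  after r: (1 6 5)

r f' r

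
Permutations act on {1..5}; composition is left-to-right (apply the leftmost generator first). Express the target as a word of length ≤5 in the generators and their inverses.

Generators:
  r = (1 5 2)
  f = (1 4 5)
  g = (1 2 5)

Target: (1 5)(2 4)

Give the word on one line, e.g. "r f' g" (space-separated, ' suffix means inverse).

  after f: (1 4 5)
  after r': (1 4)(2 5)
  after f': (2 4 5)
  after r: (1 5)(2 4)

f r' f' r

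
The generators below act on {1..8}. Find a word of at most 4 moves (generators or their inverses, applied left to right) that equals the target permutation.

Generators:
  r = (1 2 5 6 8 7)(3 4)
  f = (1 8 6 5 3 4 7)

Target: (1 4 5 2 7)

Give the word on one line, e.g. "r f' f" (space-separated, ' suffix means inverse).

  after r': (1 7 8 6 5 2)(3 4)
  after f': (1 4 5 2 7)

r' f'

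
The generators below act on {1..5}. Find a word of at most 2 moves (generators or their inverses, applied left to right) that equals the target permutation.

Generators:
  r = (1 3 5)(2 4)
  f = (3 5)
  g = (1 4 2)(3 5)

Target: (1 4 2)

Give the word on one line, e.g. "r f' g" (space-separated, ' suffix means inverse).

  after f': (3 5)
  after g: (1 4 2)

f' g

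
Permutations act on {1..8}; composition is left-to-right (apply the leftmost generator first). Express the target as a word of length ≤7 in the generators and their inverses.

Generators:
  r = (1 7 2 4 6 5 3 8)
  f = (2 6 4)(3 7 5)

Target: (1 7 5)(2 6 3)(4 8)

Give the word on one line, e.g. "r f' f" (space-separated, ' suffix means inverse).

f r' f r r

  after f: (2 6 4)(3 7 5)
  after r': (1 8 3)(2 4 7 6)
  after f: (1 8 7 4 5 3)
  after r: (2 4 3 7 6 5 8)
  after r: (1 7 5)(2 6 3)(4 8)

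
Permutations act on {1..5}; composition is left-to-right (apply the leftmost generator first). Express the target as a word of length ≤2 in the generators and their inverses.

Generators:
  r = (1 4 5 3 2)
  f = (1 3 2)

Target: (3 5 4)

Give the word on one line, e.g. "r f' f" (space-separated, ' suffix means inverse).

  after r': (1 2 3 5 4)
  after f: (3 5 4)

r' f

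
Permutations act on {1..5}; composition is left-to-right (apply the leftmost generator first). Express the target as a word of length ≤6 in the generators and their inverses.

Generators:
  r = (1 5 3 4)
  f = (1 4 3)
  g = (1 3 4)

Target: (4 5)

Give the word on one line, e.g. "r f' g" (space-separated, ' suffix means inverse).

g' r' g f f

  after g': (1 4 3)
  after r': (1 3 4 5)
  after g: (1 4 5 3)
  after f: (1 3 4 5)
  after f: (4 5)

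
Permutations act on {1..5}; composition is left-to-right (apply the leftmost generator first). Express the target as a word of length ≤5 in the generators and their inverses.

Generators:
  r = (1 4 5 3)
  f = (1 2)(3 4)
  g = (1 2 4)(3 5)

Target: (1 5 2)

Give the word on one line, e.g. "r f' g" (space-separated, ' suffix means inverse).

g' f' g'

  after g': (1 4 2)(3 5)
  after f': (1 3 5 4)
  after g': (1 5 2)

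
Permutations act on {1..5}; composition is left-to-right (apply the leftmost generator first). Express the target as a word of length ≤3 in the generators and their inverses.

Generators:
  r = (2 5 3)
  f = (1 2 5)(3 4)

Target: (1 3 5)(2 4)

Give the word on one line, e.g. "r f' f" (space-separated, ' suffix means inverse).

  after r': (2 3 5)
  after f': (1 5)(2 4 3)
  after r: (1 3 5)(2 4)

r' f' r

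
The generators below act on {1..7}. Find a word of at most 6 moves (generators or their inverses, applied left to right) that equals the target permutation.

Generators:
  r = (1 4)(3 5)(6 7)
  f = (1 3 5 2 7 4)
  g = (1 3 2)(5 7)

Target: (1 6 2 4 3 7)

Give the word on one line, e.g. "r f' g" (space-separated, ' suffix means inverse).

  after f: (1 3 5 2 7 4)
  after g': (2 5 3 7 4)
  after r': (1 4 2 3 6 7)
  after f': (1 7 4 5 3 6 2)
  after r: (1 6 2 4 3 7)

f g' r' f' r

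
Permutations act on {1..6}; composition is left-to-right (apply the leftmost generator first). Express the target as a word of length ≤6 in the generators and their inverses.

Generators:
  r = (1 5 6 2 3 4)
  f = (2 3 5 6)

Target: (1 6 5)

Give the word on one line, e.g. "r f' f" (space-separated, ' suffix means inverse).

r' r' f r

  after r': (1 4 3 2 6 5)
  after r': (1 3 6)(2 5 4)
  after f: (1 5 4 3 2 6)
  after r: (1 6 5)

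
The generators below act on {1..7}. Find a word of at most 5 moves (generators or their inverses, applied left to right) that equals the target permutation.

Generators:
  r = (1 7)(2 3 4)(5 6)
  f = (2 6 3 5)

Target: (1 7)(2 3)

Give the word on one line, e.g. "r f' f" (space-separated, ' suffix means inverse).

f' f' r r r

  after f': (2 5 3 6)
  after f': (2 3)(5 6)
  after r: (1 7)(2 4)
  after r: (3 4)(5 6)
  after r: (1 7)(2 3)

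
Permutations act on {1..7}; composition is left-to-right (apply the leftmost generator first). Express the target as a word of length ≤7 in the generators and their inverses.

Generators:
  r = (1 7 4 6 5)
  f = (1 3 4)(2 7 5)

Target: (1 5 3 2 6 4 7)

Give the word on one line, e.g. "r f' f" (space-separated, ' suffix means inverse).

f f r f' r

  after f: (1 3 4)(2 7 5)
  after f: (1 4 3)(2 5 7)
  after r: (1 6 5 4 3 7 2)
  after f': (1 6 7 5 3 2 4)
  after r: (1 5 3 2 6 4 7)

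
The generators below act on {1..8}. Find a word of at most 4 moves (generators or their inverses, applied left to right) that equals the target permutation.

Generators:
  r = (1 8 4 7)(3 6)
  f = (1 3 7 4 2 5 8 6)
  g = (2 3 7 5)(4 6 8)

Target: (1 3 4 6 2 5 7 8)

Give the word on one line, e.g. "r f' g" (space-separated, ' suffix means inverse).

  after r': (1 7 4 8)(3 6)
  after g': (1 3 4 6 2 5 7 8)

r' g'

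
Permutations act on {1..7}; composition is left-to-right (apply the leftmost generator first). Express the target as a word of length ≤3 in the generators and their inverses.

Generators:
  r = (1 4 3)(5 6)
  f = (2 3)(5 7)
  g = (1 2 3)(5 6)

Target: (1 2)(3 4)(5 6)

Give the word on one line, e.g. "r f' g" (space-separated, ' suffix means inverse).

g' g' r

  after g': (1 3 2)(5 6)
  after g': (1 2 3)
  after r: (1 2)(3 4)(5 6)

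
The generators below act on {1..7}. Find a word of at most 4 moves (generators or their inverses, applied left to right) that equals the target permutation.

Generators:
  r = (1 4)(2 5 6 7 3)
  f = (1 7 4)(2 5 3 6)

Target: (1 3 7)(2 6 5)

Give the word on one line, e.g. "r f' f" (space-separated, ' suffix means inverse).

  after f: (1 7 4)(2 5 3 6)
  after r: (1 3 7)(2 6 5)

f r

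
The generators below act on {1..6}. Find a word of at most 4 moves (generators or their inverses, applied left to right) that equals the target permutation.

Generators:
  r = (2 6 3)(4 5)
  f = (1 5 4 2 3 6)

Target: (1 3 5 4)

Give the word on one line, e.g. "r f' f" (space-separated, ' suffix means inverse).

r f' r

  after r: (2 6 3)(4 5)
  after f': (1 6 2 3 4)
  after r: (1 3 5 4)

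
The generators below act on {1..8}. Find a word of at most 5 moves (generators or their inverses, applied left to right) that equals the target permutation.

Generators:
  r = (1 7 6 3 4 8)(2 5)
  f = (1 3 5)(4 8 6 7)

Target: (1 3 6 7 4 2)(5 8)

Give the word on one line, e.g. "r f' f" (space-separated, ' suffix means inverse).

  after r: (1 7 6 3 4 8)(2 5)
  after r: (1 6 4)(3 8 7)
  after f': (1 8 6 7)(3 4 5)
  after r: (2 5 4)(3 8)
  after f: (1 3 6 7 4 2)(5 8)

r r f' r f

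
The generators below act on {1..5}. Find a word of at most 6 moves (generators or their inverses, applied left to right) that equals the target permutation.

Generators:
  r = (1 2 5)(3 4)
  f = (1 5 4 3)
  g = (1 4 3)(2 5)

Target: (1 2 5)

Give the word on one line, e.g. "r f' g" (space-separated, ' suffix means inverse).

  after f': (1 3 4 5)
  after r: (1 4)(2 5)
  after g': (3 4)
  after r: (1 2 5)

f' r g' r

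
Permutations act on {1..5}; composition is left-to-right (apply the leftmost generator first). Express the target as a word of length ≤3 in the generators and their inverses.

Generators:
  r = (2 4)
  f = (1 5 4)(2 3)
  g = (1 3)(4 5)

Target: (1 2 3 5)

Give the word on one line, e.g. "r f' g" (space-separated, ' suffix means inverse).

g f

  after g: (1 3)(4 5)
  after f: (1 2 3 5)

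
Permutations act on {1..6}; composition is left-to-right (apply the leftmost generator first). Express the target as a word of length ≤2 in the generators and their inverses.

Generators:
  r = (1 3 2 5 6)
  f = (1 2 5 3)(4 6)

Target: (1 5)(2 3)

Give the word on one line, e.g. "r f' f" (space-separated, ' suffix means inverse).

f f

  after f: (1 2 5 3)(4 6)
  after f: (1 5)(2 3)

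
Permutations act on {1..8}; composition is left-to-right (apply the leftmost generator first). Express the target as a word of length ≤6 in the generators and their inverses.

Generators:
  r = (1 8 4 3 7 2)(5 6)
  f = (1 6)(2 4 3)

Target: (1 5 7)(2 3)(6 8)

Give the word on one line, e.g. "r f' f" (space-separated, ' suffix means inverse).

f' r' f' r' r'

  after f': (1 6)(2 3 4)
  after r': (1 5 6 2 4 7 3 8)
  after f': (1 5)(3 8 6)(4 7)
  after r': (1 6 4 3)(2 7 8 5)
  after r': (1 5 7)(2 3)(6 8)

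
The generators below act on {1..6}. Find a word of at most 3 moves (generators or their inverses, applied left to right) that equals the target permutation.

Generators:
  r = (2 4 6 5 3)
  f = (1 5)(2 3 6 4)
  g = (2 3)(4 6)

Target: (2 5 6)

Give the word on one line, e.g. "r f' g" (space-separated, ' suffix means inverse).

  after g': (2 3)(4 6)
  after r': (2 5 6)

g' r'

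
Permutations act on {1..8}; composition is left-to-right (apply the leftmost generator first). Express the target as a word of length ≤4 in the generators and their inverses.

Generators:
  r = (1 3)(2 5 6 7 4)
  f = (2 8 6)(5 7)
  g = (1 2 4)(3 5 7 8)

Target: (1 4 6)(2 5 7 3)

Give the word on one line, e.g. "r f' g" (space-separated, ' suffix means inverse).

f g' f'

  after f: (2 8 6)(5 7)
  after g': (1 4 2 7 3 8 6)
  after f': (1 4 6)(2 5 7 3)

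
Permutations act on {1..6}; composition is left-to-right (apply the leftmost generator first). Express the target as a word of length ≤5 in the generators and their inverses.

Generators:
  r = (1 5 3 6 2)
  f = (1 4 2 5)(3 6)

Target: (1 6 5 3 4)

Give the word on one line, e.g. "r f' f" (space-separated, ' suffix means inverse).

  after r: (1 5 3 6 2)
  after r: (1 3 2 5 6)
  after f': (1 6 5 3 4)

r r f'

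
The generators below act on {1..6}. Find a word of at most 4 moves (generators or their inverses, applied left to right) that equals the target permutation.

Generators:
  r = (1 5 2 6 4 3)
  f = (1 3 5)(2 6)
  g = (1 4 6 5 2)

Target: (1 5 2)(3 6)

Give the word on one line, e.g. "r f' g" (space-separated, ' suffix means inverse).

  after g: (1 4 6 5 2)
  after f': (1 4 2 5 6 3)
  after g: (1 6 3 4)
  after g: (1 5 2)(3 6)

g f' g g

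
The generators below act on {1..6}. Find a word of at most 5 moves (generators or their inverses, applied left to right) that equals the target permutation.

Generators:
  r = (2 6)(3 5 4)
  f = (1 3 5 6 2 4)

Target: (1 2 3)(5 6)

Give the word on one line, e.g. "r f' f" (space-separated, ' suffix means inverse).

r f' f'

  after r: (2 6)(3 5 4)
  after f': (1 4)(2 5)
  after f': (1 2 3)(5 6)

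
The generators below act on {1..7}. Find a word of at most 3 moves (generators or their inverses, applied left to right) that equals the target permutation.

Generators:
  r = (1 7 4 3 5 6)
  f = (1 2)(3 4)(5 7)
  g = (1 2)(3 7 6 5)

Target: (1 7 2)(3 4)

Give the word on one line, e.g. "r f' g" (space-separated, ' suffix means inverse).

  after r': (1 6 5 3 4 7)
  after g': (1 7 2)(3 4)

r' g'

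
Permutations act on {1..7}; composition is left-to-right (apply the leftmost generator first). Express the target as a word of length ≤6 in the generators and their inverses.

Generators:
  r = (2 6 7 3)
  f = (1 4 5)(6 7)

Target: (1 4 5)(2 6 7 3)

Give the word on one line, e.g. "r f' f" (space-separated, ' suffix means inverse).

  after f: (1 4 5)(6 7)
  after r': (1 4 5)(2 3 7)
  after f: (1 5 4)(2 3 6 7)
  after r': (1 5 4)(2 7 3)
  after f': (1 4 5)(2 6 7 3)

f r' f r' f'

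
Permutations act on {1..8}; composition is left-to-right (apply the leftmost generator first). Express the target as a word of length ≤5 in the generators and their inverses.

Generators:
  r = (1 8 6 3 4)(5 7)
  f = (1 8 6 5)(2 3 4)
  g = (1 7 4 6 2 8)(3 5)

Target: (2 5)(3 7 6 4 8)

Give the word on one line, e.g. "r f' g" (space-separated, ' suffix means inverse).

  after f': (1 5 6 8)(2 4 3)
  after g': (1 3 6 2 7)(4 5)
  after f: (1 4)(2 7 8 6 3 5)
  after r: (2 5)(3 7 6 4 8)

f' g' f r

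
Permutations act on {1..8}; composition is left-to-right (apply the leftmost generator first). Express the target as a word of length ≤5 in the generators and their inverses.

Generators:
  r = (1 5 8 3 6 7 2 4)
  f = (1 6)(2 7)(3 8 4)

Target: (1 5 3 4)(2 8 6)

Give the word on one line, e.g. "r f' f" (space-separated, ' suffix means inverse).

  after f': (1 6)(2 7)(3 4 8)
  after f': (3 8 4)
  after r: (1 5 8)(2 4 6 7)
  after f': (1 5 3 4)(2 8 6)

f' f' r f'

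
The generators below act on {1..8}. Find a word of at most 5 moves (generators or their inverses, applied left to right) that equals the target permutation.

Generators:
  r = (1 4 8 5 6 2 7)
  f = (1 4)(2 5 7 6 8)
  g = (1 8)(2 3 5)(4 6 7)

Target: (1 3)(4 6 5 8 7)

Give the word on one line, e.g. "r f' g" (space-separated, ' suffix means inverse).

r' g' r' g' f

  after r': (1 7 2 6 5 8 4)
  after g': (1 6 3 2 4 8 7 5)
  after r': (1 5 7 8 2)(3 6)
  after g': (1 3 4 7)(2 8 5 6)
  after f: (1 3)(4 6 5 8 7)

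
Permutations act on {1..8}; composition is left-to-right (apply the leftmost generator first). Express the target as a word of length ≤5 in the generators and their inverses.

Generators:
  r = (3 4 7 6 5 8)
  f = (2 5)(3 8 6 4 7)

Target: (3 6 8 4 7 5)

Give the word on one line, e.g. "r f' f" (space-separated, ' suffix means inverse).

f f r' f' f'

  after f: (2 5)(3 8 6 4 7)
  after f: (3 6 7 8 4)
  after r': (3 7 5 6 4 8)
  after f': (2 5 8 7)(3 4)
  after f': (3 6 8 4 7 5)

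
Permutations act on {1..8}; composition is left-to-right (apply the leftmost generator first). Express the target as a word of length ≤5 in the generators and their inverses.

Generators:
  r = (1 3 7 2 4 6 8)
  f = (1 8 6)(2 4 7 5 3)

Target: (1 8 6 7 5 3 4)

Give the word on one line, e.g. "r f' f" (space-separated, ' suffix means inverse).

r' f' r'

  after r': (1 8 6 4 2 7 3)
  after f': (2 4 3 6)(5 7)
  after r': (1 8 6 7 5 3 4)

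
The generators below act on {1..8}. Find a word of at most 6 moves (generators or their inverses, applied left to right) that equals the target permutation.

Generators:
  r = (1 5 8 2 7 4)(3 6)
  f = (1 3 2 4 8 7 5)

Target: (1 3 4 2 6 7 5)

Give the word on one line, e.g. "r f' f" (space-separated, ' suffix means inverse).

  after f': (1 5 7 8 4 2 3)
  after r: (1 8)(2 6 3 5 4 7)
  after f': (1 4 8 5 2 6)(3 7)
  after f': (1 2 6 5 3 8 7)
  after f': (1 3 4 2 6 7 5)

f' r f' f' f'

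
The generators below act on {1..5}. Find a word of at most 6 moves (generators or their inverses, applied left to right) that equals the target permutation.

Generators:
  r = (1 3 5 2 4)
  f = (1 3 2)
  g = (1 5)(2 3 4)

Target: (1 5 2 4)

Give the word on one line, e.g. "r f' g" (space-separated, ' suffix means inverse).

  after r: (1 3 5 2 4)
  after f: (1 2 4 3 5)
  after g: (1 3)
  after r: (1 5 2 4)

r f g r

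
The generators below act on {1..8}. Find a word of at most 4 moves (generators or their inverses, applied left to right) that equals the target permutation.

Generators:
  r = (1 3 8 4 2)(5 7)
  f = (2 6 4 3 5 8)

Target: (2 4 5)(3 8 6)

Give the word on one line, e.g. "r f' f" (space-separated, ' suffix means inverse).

f f

  after f: (2 6 4 3 5 8)
  after f: (2 4 5)(3 8 6)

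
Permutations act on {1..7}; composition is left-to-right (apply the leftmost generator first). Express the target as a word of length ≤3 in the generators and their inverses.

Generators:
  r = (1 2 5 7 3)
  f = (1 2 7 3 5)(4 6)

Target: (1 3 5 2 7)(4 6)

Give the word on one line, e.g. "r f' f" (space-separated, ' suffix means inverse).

  after r': (1 3 7 5 2)
  after f': (1 7 3 2 5)(4 6)
  after r: (1 3 5 2 7)(4 6)

r' f' r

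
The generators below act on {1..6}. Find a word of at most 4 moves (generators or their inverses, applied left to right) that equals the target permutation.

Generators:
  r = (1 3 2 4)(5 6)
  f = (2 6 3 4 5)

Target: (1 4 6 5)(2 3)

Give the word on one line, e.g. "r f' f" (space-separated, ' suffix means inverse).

f' r f

  after f': (2 5 4 3 6)
  after r: (1 3 5)(2 6 4)
  after f: (1 4 6 5)(2 3)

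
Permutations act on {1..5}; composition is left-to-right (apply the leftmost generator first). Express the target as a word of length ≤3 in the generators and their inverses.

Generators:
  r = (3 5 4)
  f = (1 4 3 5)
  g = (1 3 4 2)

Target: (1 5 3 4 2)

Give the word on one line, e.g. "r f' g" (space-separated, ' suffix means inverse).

f r' g

  after f: (1 4 3 5)
  after r': (1 5)
  after g: (1 5 3 4 2)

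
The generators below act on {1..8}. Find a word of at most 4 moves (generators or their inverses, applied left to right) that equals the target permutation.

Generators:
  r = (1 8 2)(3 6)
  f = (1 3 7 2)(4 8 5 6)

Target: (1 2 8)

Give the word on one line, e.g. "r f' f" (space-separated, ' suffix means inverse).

  after r: (1 8 2)(3 6)
  after r: (1 2 8)

r r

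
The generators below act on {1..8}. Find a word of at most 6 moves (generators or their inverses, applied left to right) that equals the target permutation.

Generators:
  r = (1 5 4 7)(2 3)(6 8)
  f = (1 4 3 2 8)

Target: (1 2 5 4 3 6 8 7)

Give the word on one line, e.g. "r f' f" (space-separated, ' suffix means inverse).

f' f' f' r

  after f': (1 8 2 3 4)
  after f': (1 2 4 8 3)
  after f': (1 3 8 4 2)
  after r: (1 2 5 4 3 6 8 7)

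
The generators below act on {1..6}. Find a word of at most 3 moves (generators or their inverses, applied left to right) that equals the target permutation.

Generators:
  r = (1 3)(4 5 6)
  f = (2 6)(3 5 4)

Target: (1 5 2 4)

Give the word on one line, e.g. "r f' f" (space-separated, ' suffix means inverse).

  after r: (1 3)(4 5 6)
  after f': (1 4 3)(2 6 5)
  after r: (1 5 2 4)

r f' r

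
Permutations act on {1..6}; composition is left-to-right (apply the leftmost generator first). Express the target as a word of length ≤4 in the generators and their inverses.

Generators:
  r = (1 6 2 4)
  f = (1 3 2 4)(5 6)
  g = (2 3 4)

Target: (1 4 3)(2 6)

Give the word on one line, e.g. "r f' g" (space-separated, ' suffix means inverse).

f' f' r

  after f': (1 4 2 3)(5 6)
  after f': (1 2)(3 4)
  after r: (1 4 3)(2 6)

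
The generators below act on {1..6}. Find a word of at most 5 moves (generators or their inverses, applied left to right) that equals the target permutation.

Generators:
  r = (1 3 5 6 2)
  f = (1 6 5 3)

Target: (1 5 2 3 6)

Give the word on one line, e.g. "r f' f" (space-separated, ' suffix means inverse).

  after r': (1 2 6 5 3)
  after r': (1 6 3 2 5)
  after r': (1 5 2 3 6)

r' r' r'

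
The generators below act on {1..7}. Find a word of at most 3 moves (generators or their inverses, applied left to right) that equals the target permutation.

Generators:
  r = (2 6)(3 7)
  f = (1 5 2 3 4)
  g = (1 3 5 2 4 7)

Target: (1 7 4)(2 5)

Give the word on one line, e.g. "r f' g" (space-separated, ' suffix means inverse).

  after f': (1 4 3 2 5)
  after g: (1 7)(3 4 5)
  after f': (1 7 4)(2 5)

f' g f'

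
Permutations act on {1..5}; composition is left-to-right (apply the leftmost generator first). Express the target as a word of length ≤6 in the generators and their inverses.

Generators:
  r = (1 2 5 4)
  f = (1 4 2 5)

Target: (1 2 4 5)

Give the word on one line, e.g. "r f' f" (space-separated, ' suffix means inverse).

  after f: (1 4 2 5)
  after r': (1 5 4)
  after f: (2 5)
  after f: (1 4 2)
  after f: (1 2 4 5)

f r' f f f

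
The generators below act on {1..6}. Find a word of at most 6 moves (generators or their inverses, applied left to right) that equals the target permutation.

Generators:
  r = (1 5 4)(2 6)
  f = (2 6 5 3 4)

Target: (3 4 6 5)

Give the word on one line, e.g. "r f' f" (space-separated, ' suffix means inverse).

  after f: (2 6 5 3 4)
  after r': (1 4 6)(3 5)
  after r': (1 5 3)(2 6 4)
  after r': (3 4 6 5)

f r' r' r'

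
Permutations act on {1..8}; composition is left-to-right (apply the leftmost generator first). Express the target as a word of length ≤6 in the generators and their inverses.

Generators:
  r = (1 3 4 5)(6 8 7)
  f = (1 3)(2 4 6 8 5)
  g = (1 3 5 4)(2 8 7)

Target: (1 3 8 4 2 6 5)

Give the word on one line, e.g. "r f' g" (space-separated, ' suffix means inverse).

  after r': (1 5 4 3)(6 7 8)
  after g': (1 3 4)(2 7)(6 8)
  after g': (2 8 6)(3 5)
  after f': (1 3 8 4 2 6 5)

r' g' g' f'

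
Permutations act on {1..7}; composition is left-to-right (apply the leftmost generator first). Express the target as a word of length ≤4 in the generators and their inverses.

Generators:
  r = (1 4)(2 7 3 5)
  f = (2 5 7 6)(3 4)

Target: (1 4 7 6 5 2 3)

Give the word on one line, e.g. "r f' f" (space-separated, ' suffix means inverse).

  after f: (2 5 7 6)(3 4)
  after r': (1 4 7 6 5 2 3)

f r'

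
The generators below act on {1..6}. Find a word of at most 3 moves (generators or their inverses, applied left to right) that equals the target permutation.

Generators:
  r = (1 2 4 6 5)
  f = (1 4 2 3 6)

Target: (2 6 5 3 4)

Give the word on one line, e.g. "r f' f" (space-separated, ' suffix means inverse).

  after r: (1 2 4 6 5)
  after f': (1 4 3 2)(5 6)
  after f': (2 6 5 3 4)

r f' f'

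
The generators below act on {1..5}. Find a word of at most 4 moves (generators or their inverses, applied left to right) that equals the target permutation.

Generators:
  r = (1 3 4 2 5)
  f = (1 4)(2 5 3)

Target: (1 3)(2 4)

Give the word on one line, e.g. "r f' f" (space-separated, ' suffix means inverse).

r' f' f'

  after r': (1 5 2 4 3)
  after f': (1 2)(3 4 5)
  after f': (1 3)(2 4)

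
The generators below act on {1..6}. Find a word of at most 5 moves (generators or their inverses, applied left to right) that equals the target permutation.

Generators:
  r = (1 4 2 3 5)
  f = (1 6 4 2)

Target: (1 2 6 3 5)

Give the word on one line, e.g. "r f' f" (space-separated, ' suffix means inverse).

  after f: (1 6 4 2)
  after f: (1 4)(2 6)
  after r: (1 2 6 3 5)

f f r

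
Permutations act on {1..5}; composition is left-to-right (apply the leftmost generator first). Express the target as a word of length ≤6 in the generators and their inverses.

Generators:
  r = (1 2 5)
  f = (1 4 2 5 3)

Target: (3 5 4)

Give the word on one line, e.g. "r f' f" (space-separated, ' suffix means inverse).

f f f r

  after f: (1 4 2 5 3)
  after f: (1 2 3 4 5)
  after f: (1 5 4 3 2)
  after r: (3 5 4)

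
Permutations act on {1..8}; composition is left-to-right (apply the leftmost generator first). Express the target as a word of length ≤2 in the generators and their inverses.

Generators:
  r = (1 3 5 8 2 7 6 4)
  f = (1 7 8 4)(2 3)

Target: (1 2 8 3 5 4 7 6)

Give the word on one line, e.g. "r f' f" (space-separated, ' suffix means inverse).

  after r: (1 3 5 8 2 7 6 4)
  after f: (1 2 8 3 5 4 7 6)

r f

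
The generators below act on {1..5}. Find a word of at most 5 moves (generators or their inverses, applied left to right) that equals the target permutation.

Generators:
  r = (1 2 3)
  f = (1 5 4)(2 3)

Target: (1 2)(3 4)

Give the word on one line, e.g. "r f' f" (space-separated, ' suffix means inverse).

  after f: (1 5 4)(2 3)
  after r': (1 5 4 3)
  after f': (2 3 4)
  after r: (1 2)(3 4)

f r' f' r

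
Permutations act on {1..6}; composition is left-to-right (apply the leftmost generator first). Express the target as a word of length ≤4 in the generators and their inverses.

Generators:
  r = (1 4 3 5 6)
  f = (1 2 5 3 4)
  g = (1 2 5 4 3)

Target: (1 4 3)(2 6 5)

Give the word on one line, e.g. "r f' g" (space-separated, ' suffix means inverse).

  after g': (1 3 4 5 2)
  after r': (1 4 3)(2 6 5)

g' r'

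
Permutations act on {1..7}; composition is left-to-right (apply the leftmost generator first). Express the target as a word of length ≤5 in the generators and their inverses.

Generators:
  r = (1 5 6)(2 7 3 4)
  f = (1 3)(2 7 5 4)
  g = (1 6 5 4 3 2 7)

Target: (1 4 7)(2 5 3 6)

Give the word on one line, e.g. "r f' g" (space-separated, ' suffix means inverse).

  after f: (1 3)(2 7 5 4)
  after r': (1 7)(3 6 5)
  after f: (1 5)(2 7 3 6 4)
  after f: (1 4 7)(2 5 3 6)

f r' f f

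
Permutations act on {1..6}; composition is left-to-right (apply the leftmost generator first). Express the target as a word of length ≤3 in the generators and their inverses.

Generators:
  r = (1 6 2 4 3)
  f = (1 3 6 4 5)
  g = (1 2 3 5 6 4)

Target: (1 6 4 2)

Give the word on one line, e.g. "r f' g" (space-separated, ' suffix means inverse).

  after f': (1 5 4 6 3)
  after f': (1 4 3 5 6)
  after g': (1 6 4 2)

f' f' g'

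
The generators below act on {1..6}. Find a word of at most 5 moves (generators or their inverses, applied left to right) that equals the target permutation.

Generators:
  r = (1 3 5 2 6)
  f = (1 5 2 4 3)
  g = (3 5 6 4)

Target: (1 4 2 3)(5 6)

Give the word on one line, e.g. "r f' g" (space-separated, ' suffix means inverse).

  after f: (1 5 2 4 3)
  after r: (1 2 4 5 6)
  after f: (1 4 2 3)(5 6)

f r f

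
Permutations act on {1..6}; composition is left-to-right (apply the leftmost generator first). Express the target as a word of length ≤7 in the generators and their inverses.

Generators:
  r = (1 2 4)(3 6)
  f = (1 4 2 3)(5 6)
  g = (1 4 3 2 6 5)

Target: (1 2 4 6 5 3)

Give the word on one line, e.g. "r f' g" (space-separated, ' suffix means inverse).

r f' g f r

  after r: (1 2 4)(3 6)
  after f': (1 4 3 5 6 2)
  after g: (1 3)(2 4)
  after f: (3 4)(5 6)
  after r: (1 2 4 6 5 3)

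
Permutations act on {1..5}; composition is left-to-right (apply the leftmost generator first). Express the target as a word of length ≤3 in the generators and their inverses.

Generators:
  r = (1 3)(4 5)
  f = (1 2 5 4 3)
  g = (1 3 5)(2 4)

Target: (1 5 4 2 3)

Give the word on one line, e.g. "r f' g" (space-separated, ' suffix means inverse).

  after r': (1 3)(4 5)
  after f': (1 4 2)
  after r': (1 5 4 2 3)

r' f' r'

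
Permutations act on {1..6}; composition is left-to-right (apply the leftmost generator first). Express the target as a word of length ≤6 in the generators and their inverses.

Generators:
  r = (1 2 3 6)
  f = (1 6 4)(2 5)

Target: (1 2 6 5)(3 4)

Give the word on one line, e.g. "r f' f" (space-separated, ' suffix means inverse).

r r f' r'

  after r: (1 2 3 6)
  after r: (1 3)(2 6)
  after f': (1 3 4 6 5 2)
  after r': (1 2 6 5)(3 4)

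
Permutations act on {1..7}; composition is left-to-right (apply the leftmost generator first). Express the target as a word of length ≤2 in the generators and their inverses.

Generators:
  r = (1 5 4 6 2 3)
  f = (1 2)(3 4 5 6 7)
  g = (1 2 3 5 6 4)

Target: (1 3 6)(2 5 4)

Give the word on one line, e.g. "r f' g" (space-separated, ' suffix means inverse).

  after g: (1 2 3 5 6 4)
  after g: (1 3 6)(2 5 4)

g g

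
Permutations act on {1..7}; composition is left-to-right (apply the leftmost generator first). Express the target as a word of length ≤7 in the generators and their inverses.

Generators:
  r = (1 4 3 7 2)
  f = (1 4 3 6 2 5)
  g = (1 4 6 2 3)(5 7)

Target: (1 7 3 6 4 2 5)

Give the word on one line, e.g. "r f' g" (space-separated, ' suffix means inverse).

g' f' g f' r

  after g': (1 3 2 6 4)(5 7)
  after f': (1 4 5 7 2 3 6)
  after g: (1 6 4 7 3 2)
  after f': (1 3 6)(2 5)(4 7)
  after r: (1 7 3 6 4 2 5)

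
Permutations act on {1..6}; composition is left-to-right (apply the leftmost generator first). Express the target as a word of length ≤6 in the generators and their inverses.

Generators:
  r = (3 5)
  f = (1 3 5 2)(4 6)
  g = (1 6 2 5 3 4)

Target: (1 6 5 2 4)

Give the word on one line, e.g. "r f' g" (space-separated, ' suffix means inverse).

g' f' g r g'

  after g': (1 4 3 5 2 6)
  after f': (1 6 2 4)
  after g: (1 2)(3 4 6 5)
  after r: (1 2)(3 4 6)
  after g': (1 6 5 2 4)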